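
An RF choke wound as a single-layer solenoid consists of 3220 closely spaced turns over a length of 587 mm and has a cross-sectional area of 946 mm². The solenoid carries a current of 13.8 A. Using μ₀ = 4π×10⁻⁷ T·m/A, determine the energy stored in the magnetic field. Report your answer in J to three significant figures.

A = 946 mm² = 9.460×10^-4 m².
L = μ₀N²A/ℓ = (4π×10⁻⁷)(3220)²(9.460×10^-4)/(0.587) = 2.100×10^-2 H.
U = ½LI² = ½(2.100×10^-2)(13.8)² = 1.999 J.

U ≈ 2.00 J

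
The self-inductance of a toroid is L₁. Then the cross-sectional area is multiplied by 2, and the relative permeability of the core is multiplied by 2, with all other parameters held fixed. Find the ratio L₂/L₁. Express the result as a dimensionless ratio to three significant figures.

L₂/L₁ = 4.00

For a toroid, L ∝ μᵣN²A/R.
L₂/L₁ = (2) × (2) = 4.00.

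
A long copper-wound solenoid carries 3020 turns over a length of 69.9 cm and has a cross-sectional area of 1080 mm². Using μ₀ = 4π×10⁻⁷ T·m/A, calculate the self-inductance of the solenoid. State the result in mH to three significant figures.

A = 1080 mm² = 1.080×10^-3 m².
For a long solenoid, L = μ₀N²A/ℓ.
L = (4π×10⁻⁷)(3020)²(1.080×10^-3)/(0.699 m) = 1.771×10^-2 H.

L ≈ 17.7 mH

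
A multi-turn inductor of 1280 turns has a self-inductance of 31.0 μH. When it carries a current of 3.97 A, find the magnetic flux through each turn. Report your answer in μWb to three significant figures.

Φ_B ≈ 0.0961 μWb

From L = NΦ_B/I, the flux per turn is Φ_B = LI/N.
Φ_B = (3.100×10^-5 H)(3.97 A)/1280 = 9.6148×10^-8 Wb.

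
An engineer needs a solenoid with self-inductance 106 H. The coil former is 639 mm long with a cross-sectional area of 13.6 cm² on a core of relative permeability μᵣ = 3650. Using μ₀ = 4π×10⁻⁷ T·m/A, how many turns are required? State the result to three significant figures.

A = 13.6 cm² = 1.360×10^-3 m².
From L = μ₀μᵣN²A/ℓ, N = √(Lℓ / (μ₀μᵣA)).
N = √[(106)(0.639) / ((4π×10⁻⁷)(3650)×1.360×10^-3)] = √(1.086×10^7) ≈ 3295.2.

N ≈ 3300 turns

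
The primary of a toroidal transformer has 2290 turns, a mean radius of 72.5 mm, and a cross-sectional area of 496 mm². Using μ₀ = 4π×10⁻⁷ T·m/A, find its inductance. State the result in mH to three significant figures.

L ≈ 7.18 mH

For a thin toroid, L = μ₀N²A/(2πR).
L = (4π×10⁻⁷)(2290)²(4.960×10^-4) / (2π×7.250×10^-2 m) = 7.175×10^-3 H.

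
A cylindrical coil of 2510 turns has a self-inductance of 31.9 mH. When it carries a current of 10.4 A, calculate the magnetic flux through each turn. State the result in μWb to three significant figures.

Φ_B ≈ 132 μWb

From L = NΦ_B/I, the flux per turn is Φ_B = LI/N.
Φ_B = (3.190×10^-2 H)(10.4 A)/2510 = 1.322×10^-4 Wb.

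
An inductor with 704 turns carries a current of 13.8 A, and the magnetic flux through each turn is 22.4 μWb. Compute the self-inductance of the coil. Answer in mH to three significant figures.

Self-inductance is defined by L = NΦ_B/I (flux linkage over current).
L = (704)(2.240×10^-5 Wb)/(13.8 A) = 1.143×10^-3 H.

L ≈ 1.14 mH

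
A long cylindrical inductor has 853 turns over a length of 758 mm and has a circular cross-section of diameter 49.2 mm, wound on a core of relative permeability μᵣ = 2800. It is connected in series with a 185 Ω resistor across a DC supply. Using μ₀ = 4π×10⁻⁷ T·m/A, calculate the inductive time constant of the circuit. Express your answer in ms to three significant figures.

τ ≈ 34.7 ms

A = π(d/2)² = π(2.460×10^-2 m)² = 1.901×10^-3 m².
L = μ₀μᵣN²A/ℓ = (4π×10⁻⁷)(2800)(853)²(1.901×10^-3)/(0.758) = 6.421 H.
τ = L/R = (6.421)/(185) = 3.471×10^-2 s.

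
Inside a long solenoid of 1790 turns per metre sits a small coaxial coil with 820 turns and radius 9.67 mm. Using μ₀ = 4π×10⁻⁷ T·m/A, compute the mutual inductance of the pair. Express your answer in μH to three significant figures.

The outer solenoid produces a uniform field B₁ = μ₀n₁I₁ across the inner coil,
so the flux linkage is N₂Φ = N₂B₁A₂ = μ₀n₁N₂A₂·I₁, giving M = μ₀n₁N₂A₂.
A₂ = πr² = π(9.670×10^-3 m)² = 2.938×10^-4 m².
M = (4π×10⁻⁷)(1790)(820)(2.938×10^-4) = 5.419×10^-4 H.

M ≈ 542 μH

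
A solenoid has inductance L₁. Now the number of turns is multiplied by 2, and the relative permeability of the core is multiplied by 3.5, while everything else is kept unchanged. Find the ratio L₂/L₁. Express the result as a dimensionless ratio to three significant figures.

L₂/L₁ = 14.0

For a solenoid, L ∝ μᵣN²A/ℓ.
L₂/L₁ = (2)^2 × (3.5) = 14.0.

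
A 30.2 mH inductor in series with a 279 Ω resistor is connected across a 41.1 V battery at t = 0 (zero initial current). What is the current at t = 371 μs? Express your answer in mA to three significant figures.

τ = L/R = 3.020×10^-2/279 = 1.082×10^-4 s; final current I_∞ = ε/R = 41.1/279 = 0.1473 A.
I(t) = I_∞(1 − e^(−t/τ)) with t/τ = 3.427.
I = (0.1473)(1 − e^(−3.427)) = 0.1425 A.

I ≈ 143 mA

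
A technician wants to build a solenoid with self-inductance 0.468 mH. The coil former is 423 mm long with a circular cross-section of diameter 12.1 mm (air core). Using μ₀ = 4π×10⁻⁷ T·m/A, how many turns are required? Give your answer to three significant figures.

N ≈ 1170 turns

A = π(d/2)² = π(6.050×10^-3 m)² = 1.150×10^-4 m².
From L = μ₀N²A/ℓ, N = √(Lℓ / (μ₀A)).
N = √[(4.680×10^-4)(0.423) / ((4π×10⁻⁷)×1.150×10^-4)] = √(1.370×10^6) ≈ 1170.5.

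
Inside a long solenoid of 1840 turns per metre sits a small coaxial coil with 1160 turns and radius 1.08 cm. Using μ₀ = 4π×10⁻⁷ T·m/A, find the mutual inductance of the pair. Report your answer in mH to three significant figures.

M ≈ 0.983 mH

The outer solenoid produces a uniform field B₁ = μ₀n₁I₁ across the inner coil,
so the flux linkage is N₂Φ = N₂B₁A₂ = μ₀n₁N₂A₂·I₁, giving M = μ₀n₁N₂A₂.
A₂ = πr² = π(1.080×10^-2 m)² = 3.664×10^-4 m².
M = (4π×10⁻⁷)(1840)(1160)(3.664×10^-4) = 9.828×10^-4 H.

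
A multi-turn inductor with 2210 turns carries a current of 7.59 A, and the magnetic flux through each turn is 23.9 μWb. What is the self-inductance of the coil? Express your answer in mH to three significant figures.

L ≈ 6.96 mH

Self-inductance is defined by L = NΦ_B/I (flux linkage over current).
L = (2210)(2.390×10^-5 Wb)/(7.59 A) = 6.959×10^-3 H.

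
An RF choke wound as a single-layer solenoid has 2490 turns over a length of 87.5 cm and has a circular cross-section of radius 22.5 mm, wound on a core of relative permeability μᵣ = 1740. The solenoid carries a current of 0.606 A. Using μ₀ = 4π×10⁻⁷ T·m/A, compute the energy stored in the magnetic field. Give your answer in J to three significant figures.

U ≈ 4.52 J

A = πr² = π(2.250×10^-2 m)² = 1.590×10^-3 m².
L = μ₀μᵣN²A/ℓ = (4π×10⁻⁷)(1740)(2490)²(1.590×10^-3)/(0.875) = 24.64 H.
U = ½LI² = ½(24.64)(0.606)² = 4.5246 J.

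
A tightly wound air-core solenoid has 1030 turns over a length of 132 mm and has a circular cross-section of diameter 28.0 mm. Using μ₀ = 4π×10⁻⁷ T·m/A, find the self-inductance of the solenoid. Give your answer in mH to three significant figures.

A = π(d/2)² = π(1.400×10^-2 m)² = 6.158×10^-4 m².
For a long solenoid, L = μ₀N²A/ℓ.
L = (4π×10⁻⁷)(1030)²(6.158×10^-4)/(0.132 m) = 6.219×10^-3 H.

L ≈ 6.22 mH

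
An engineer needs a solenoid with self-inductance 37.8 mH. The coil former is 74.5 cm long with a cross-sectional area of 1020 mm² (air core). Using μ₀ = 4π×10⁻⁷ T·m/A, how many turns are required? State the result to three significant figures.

N ≈ 4690 turns

A = 1020 mm² = 1.020×10^-3 m².
From L = μ₀N²A/ℓ, N = √(Lℓ / (μ₀A)).
N = √[(3.780×10^-2)(0.745) / ((4π×10⁻⁷)×1.020×10^-3)] = √(2.197×10^7) ≈ 4687.3.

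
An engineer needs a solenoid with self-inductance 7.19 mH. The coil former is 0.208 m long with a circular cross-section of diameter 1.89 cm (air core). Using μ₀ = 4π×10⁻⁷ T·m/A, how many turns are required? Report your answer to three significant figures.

N ≈ 2060 turns

A = π(d/2)² = π(9.450×10^-3 m)² = 2.806×10^-4 m².
From L = μ₀N²A/ℓ, N = √(Lℓ / (μ₀A)).
N = √[(7.190×10^-3)(0.208) / ((4π×10⁻⁷)×2.806×10^-4)] = √(4.242×10^6) ≈ 2059.6.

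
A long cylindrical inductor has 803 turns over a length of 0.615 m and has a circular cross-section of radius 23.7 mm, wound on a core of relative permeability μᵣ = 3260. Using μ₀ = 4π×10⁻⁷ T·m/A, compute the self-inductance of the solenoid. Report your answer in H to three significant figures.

L ≈ 7.58 H

A = πr² = π(2.370×10^-2 m)² = 1.7646×10^-3 m².
For a long solenoid, L = μ₀μᵣN²A/ℓ.
L = (4π×10⁻⁷)(3260)(803)²(1.7646×10^-3)/(0.615 m) = 7.579 H.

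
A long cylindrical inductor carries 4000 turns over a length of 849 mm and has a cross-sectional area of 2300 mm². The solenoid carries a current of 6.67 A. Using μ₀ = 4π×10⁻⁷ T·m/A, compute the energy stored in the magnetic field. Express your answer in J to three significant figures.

U ≈ 1.21 J

A = 2300 mm² = 2.300×10^-3 m².
L = μ₀N²A/ℓ = (4π×10⁻⁷)(4000)²(2.300×10^-3)/(0.849) = 5.447×10^-2 H.
U = ½LI² = ½(5.447×10^-2)(6.67)² = 1.212 J.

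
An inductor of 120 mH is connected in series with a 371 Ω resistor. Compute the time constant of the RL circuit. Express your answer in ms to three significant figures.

τ = L/R = (0.12 H)/(371 Ω) = 3.2345×10^-4 s.

τ ≈ 0.323 ms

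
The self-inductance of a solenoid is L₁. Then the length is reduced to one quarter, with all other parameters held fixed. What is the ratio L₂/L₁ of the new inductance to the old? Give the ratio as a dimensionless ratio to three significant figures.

For a solenoid, L ∝ μᵣN²A/ℓ.
L₂/L₁ = (0.25)^-1 = 4.00.

L₂/L₁ = 4.00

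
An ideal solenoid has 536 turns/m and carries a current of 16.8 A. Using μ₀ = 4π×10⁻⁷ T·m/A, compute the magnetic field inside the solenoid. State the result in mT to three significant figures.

B ≈ 11.3 mT

Inside a long solenoid, B = μ₀nI.
B = (4π×10⁻⁷)(536 m⁻¹)(16.8 A) = 1.132×10^-2 T.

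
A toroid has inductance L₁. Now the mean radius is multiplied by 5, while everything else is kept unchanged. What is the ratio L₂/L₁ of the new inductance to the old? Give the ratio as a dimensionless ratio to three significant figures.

For a toroid, L ∝ μᵣN²A/R.
L₂/L₁ = (5)^-1 = 0.200.

L₂/L₁ = 0.200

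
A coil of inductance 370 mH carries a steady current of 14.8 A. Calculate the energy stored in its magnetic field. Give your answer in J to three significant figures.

Stored magnetic energy: U = ½LI².
U = ½(0.37 H)(14.8 A)² = 40.52 J.

U ≈ 40.5 J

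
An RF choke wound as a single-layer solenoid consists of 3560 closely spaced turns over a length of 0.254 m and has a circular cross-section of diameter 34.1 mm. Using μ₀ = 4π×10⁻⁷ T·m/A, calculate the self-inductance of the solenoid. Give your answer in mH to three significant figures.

L ≈ 57.3 mH

A = π(d/2)² = π(1.705×10^-2 m)² = 9.133×10^-4 m².
For a long solenoid, L = μ₀N²A/ℓ.
L = (4π×10⁻⁷)(3560)²(9.133×10^-4)/(0.254 m) = 5.726×10^-2 H.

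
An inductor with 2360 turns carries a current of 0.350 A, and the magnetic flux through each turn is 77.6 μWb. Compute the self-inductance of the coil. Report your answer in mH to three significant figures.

L ≈ 523 mH

Self-inductance is defined by L = NΦ_B/I (flux linkage over current).
L = (2360)(7.760×10^-5 Wb)/(0.350 A) = 0.5232 H.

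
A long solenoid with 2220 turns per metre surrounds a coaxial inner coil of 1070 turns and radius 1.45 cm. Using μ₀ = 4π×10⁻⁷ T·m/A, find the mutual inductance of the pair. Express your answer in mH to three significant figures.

M ≈ 1.97 mH

The outer solenoid produces a uniform field B₁ = μ₀n₁I₁ across the inner coil,
so the flux linkage is N₂Φ = N₂B₁A₂ = μ₀n₁N₂A₂·I₁, giving M = μ₀n₁N₂A₂.
A₂ = πr² = π(1.450×10^-2 m)² = 6.605×10^-4 m².
M = (4π×10⁻⁷)(2220)(1070)(6.605×10^-4) = 1.972×10^-3 H.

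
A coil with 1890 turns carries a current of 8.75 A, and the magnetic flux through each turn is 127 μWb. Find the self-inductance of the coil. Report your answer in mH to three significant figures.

Self-inductance is defined by L = NΦ_B/I (flux linkage over current).
L = (1890)(1.270×10^-4 Wb)/(8.75 A) = 2.743×10^-2 H.

L ≈ 27.4 mH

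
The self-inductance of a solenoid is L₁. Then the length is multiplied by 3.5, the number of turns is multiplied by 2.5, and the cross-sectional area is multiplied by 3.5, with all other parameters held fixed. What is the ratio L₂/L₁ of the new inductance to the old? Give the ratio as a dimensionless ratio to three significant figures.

L₂/L₁ = 6.25

For a solenoid, L ∝ μᵣN²A/ℓ.
L₂/L₁ = (3.5)^-1 × (2.5)^2 × (3.5) = 6.25.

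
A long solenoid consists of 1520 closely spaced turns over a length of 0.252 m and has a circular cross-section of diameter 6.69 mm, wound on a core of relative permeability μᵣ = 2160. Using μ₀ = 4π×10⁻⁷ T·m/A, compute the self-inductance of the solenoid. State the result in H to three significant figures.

L ≈ 0.875 H

A = π(d/2)² = π(3.345×10^-3 m)² = 3.515×10^-5 m².
For a long solenoid, L = μ₀μᵣN²A/ℓ.
L = (4π×10⁻⁷)(2160)(1520)²(3.515×10^-5)/(0.252 m) = 0.8748 H.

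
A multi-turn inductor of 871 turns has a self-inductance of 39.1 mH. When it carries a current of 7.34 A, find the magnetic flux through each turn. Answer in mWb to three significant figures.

From L = NΦ_B/I, the flux per turn is Φ_B = LI/N.
Φ_B = (3.910×10^-2 H)(7.34 A)/871 = 3.29499×10^-4 Wb.

Φ_B ≈ 0.329 mWb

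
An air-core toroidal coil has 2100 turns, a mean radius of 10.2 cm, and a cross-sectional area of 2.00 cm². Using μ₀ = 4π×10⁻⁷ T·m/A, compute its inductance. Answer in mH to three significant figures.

For a thin toroid, L = μ₀N²A/(2πR).
L = (4π×10⁻⁷)(2100)²(2.000×10^-4) / (2π×0.102 m) = 1.729×10^-3 H.

L ≈ 1.73 mH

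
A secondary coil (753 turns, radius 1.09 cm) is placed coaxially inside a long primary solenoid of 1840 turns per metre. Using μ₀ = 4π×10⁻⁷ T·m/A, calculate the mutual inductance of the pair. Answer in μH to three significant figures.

The outer solenoid produces a uniform field B₁ = μ₀n₁I₁ across the inner coil,
so the flux linkage is N₂Φ = N₂B₁A₂ = μ₀n₁N₂A₂·I₁, giving M = μ₀n₁N₂A₂.
A₂ = πr² = π(1.090×10^-2 m)² = 3.733×10^-4 m².
M = (4π×10⁻⁷)(1840)(753)(3.733×10^-4) = 6.499×10^-4 H.

M ≈ 650 μH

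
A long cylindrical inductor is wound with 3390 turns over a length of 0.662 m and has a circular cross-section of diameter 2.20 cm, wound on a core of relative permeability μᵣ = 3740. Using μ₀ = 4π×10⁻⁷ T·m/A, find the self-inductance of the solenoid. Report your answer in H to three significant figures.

A = π(d/2)² = π(1.100×10^-2 m)² = 3.801×10^-4 m².
For a long solenoid, L = μ₀μᵣN²A/ℓ.
L = (4π×10⁻⁷)(3740)(3390)²(3.801×10^-4)/(0.662 m) = 31.01 H.

L ≈ 31.0 H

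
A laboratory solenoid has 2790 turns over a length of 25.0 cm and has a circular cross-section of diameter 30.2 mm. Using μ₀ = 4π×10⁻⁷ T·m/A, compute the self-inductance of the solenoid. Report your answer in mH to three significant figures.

L ≈ 28.0 mH

A = π(d/2)² = π(1.510×10^-2 m)² = 7.163×10^-4 m².
For a long solenoid, L = μ₀N²A/ℓ.
L = (4π×10⁻⁷)(2790)²(7.163×10^-4)/(0.25 m) = 2.803×10^-2 H.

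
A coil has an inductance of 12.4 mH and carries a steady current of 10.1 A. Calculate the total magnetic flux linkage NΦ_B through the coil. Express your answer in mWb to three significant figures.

NΦ_B ≈ 125 mWb

From L = NΦ_B/I, the flux linkage is NΦ_B = LI.
NΦ_B = (1.240×10^-2 H)(10.1 A) = 0.1252 Wb.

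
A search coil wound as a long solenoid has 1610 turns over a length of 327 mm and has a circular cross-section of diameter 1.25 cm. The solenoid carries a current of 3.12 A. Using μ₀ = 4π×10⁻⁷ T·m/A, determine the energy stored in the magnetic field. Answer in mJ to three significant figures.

U ≈ 5.95 mJ

A = π(d/2)² = π(6.250×10^-3 m)² = 1.227×10^-4 m².
L = μ₀N²A/ℓ = (4π×10⁻⁷)(1610)²(1.227×10^-4)/(0.327) = 1.222×10^-3 H.
U = ½LI² = ½(1.222×10^-3)(3.12)² = 5.950×10^-3 J.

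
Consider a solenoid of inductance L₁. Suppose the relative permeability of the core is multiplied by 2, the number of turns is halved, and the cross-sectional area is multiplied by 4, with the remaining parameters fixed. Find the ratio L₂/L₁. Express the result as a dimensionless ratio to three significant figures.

For a solenoid, L ∝ μᵣN²A/ℓ.
L₂/L₁ = (2) × (0.5)^2 × (4) = 2.00.

L₂/L₁ = 2.00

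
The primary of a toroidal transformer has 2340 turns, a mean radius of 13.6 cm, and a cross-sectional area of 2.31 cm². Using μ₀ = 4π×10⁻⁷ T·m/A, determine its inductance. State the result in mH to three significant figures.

L ≈ 1.86 mH

For a thin toroid, L = μ₀N²A/(2πR).
L = (4π×10⁻⁷)(2340)²(2.310×10^-4) / (2π×0.136 m) = 1.860×10^-3 H.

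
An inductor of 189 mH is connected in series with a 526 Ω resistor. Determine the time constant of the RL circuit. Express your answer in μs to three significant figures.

τ = L/R = (0.189 H)/(526 Ω) = 3.593×10^-4 s.

τ ≈ 359 μs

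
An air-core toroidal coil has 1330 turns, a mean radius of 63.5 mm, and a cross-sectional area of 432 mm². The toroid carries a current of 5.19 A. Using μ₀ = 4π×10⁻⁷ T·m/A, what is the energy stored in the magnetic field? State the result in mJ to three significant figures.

L = μ₀N²A/(2πR) = (4π×10⁻⁷)(1330)²(4.320×10^-4)/(2π×6.350×10^-2) = 2.407×10^-3 H.
U = ½LI² = ½(2.407×10^-3)(5.19)² = 3.242×10^-2 J.

U ≈ 32.4 mJ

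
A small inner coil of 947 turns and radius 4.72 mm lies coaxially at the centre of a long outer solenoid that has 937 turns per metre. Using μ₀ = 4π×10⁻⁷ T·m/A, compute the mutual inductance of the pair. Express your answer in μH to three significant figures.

The outer solenoid produces a uniform field B₁ = μ₀n₁I₁ across the inner coil,
so the flux linkage is N₂Φ = N₂B₁A₂ = μ₀n₁N₂A₂·I₁, giving M = μ₀n₁N₂A₂.
A₂ = πr² = π(4.720×10^-3 m)² = 6.999×10^-5 m².
M = (4π×10⁻⁷)(937)(947)(6.999×10^-5) = 7.804×10^-5 H.

M ≈ 78.0 μH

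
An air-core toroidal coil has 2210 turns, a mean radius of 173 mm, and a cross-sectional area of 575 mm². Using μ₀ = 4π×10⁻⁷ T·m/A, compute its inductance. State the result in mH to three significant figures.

L ≈ 3.25 mH

For a thin toroid, L = μ₀N²A/(2πR).
L = (4π×10⁻⁷)(2210)²(5.750×10^-4) / (2π×0.173 m) = 3.247×10^-3 H.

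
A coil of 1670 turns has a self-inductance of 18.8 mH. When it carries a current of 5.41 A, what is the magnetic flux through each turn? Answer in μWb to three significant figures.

Φ_B ≈ 60.9 μWb

From L = NΦ_B/I, the flux per turn is Φ_B = LI/N.
Φ_B = (1.880×10^-2 H)(5.41 A)/1670 = 6.090×10^-5 Wb.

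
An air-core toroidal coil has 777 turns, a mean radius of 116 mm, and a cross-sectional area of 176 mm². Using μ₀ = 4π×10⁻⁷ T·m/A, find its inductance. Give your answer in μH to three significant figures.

L ≈ 183 μH

For a thin toroid, L = μ₀N²A/(2πR).
L = (4π×10⁻⁷)(777)²(1.760×10^-4) / (2π×0.116 m) = 1.832×10^-4 H.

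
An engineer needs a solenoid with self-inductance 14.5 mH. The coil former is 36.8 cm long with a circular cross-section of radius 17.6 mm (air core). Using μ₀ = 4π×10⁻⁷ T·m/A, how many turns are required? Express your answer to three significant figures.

N ≈ 2090 turns

A = πr² = π(1.760×10^-2 m)² = 9.731×10^-4 m².
From L = μ₀N²A/ℓ, N = √(Lℓ / (μ₀A)).
N = √[(1.450×10^-2)(0.368) / ((4π×10⁻⁷)×9.731×10^-4)] = √(4.363×10^6) ≈ 2088.9.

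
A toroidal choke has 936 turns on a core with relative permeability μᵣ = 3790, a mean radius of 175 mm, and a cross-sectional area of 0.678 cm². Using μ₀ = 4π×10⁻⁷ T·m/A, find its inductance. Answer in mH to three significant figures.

For a thin toroid, L = μ₀μᵣN²A/(2πR).
L = (4π×10⁻⁷)(3790)(936)²(6.780×10^-5) / (2π×0.175 m) = 0.2573 H.

L ≈ 257 mH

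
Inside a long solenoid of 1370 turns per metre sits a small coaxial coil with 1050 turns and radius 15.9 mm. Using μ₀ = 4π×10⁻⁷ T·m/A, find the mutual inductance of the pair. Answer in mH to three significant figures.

The outer solenoid produces a uniform field B₁ = μ₀n₁I₁ across the inner coil,
so the flux linkage is N₂Φ = N₂B₁A₂ = μ₀n₁N₂A₂·I₁, giving M = μ₀n₁N₂A₂.
A₂ = πr² = π(1.590×10^-2 m)² = 7.942×10^-4 m².
M = (4π×10⁻⁷)(1370)(1050)(7.942×10^-4) = 1.436×10^-3 H.

M ≈ 1.44 mH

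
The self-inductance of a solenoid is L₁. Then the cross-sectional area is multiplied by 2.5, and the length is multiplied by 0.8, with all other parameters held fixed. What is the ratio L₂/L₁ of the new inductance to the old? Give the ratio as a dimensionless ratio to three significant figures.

L₂/L₁ = 3.13

For a solenoid, L ∝ μᵣN²A/ℓ.
L₂/L₁ = (2.5) × (0.8)^-1 = 3.13.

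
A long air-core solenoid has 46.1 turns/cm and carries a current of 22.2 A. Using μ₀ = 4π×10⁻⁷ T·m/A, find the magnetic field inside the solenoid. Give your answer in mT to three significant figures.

Inside a long solenoid, B = μ₀nI.
B = (4π×10⁻⁷)(4.610×10^3 m⁻¹)(22.2 A) = 0.1286 T.

B ≈ 129 mT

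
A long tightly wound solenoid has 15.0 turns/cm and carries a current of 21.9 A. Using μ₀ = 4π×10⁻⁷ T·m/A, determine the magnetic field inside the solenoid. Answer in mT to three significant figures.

B ≈ 41.3 mT

Inside a long solenoid, B = μ₀nI.
B = (4π×10⁻⁷)(1.500×10^3 m⁻¹)(21.9 A) = 4.128×10^-2 T.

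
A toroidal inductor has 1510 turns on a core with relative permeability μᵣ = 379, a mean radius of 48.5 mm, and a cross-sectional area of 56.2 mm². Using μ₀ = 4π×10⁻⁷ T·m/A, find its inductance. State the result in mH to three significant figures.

For a thin toroid, L = μ₀μᵣN²A/(2πR).
L = (4π×10⁻⁷)(379)(1510)²(5.620×10^-5) / (2π×4.850×10^-2 m) = 0.2003 H.

L ≈ 200 mH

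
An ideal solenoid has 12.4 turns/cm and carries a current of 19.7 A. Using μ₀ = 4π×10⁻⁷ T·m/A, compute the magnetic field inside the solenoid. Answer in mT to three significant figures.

B ≈ 30.7 mT

Inside a long solenoid, B = μ₀nI.
B = (4π×10⁻⁷)(1.240×10^3 m⁻¹)(19.7 A) = 3.070×10^-2 T.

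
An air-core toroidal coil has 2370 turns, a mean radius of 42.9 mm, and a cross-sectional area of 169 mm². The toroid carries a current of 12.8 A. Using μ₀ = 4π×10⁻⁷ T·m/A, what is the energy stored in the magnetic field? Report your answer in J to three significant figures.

U ≈ 0.363 J

L = μ₀N²A/(2πR) = (4π×10⁻⁷)(2370)²(1.690×10^-4)/(2π×4.290×10^-2) = 4.425×10^-3 H.
U = ½LI² = ½(4.425×10^-3)(12.8)² = 0.3625 J.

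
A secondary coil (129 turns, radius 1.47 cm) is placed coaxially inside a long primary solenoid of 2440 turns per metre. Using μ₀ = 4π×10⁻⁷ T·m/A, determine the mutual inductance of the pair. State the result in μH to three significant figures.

The outer solenoid produces a uniform field B₁ = μ₀n₁I₁ across the inner coil,
so the flux linkage is N₂Φ = N₂B₁A₂ = μ₀n₁N₂A₂·I₁, giving M = μ₀n₁N₂A₂.
A₂ = πr² = π(1.470×10^-2 m)² = 6.789×10^-4 m².
M = (4π×10⁻⁷)(2440)(129)(6.789×10^-4) = 2.685×10^-4 H.

M ≈ 269 μH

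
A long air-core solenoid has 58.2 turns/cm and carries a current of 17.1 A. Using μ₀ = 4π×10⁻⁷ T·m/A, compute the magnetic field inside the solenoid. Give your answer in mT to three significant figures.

Inside a long solenoid, B = μ₀nI.
B = (4π×10⁻⁷)(5.820×10^3 m⁻¹)(17.1 A) = 0.1251 T.

B ≈ 125 mT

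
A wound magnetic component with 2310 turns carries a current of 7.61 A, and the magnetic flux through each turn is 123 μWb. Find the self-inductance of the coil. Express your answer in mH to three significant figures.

L ≈ 37.3 mH

Self-inductance is defined by L = NΦ_B/I (flux linkage over current).
L = (2310)(1.230×10^-4 Wb)/(7.61 A) = 3.734×10^-2 H.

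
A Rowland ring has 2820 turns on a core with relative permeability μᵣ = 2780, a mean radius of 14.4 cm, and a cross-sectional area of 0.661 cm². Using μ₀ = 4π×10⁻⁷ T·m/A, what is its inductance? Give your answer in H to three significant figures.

L ≈ 2.03 H

For a thin toroid, L = μ₀μᵣN²A/(2πR).
L = (4π×10⁻⁷)(2780)(2820)²(6.610×10^-5) / (2π×0.144 m) = 2.03 H.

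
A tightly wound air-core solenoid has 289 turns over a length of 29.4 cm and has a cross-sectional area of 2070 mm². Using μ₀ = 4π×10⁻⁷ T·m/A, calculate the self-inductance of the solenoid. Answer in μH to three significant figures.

L ≈ 739 μH

A = 2070 mm² = 2.070×10^-3 m².
For a long solenoid, L = μ₀N²A/ℓ.
L = (4π×10⁻⁷)(289)²(2.070×10^-3)/(0.294 m) = 7.390×10^-4 H.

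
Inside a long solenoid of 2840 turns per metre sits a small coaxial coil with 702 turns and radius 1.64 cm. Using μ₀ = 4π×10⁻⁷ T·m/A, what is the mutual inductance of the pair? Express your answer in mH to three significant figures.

M ≈ 2.12 mH

The outer solenoid produces a uniform field B₁ = μ₀n₁I₁ across the inner coil,
so the flux linkage is N₂Φ = N₂B₁A₂ = μ₀n₁N₂A₂·I₁, giving M = μ₀n₁N₂A₂.
A₂ = πr² = π(1.640×10^-2 m)² = 8.450×10^-4 m².
M = (4π×10⁻⁷)(2840)(702)(8.450×10^-4) = 2.117×10^-3 H.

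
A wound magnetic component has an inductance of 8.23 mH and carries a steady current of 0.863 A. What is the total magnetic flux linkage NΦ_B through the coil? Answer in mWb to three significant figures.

NΦ_B ≈ 7.10 mWb

From L = NΦ_B/I, the flux linkage is NΦ_B = LI.
NΦ_B = (8.230×10^-3 H)(0.863 A) = 7.102×10^-3 Wb.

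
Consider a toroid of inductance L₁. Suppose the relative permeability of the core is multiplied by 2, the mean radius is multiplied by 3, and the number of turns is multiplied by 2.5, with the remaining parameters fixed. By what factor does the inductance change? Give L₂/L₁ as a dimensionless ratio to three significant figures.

L₂/L₁ = 4.17

For a toroid, L ∝ μᵣN²A/R.
L₂/L₁ = (2) × (3)^-1 × (2.5)^2 = 4.17.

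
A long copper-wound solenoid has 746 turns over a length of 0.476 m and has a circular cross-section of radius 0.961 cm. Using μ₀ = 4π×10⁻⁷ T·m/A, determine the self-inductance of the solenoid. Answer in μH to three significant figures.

L ≈ 426 μH

A = πr² = π(9.610×10^-3 m)² = 2.901×10^-4 m².
For a long solenoid, L = μ₀N²A/ℓ.
L = (4π×10⁻⁷)(746)²(2.901×10^-4)/(0.476 m) = 4.263×10^-4 H.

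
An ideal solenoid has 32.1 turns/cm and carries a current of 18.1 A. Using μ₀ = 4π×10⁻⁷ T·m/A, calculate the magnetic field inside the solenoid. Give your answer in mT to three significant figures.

B ≈ 73.0 mT

Inside a long solenoid, B = μ₀nI.
B = (4π×10⁻⁷)(3.210×10^3 m⁻¹)(18.1 A) = 7.301×10^-2 T.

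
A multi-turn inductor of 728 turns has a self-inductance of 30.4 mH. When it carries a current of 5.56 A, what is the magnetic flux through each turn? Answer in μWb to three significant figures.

Φ_B ≈ 232 μWb

From L = NΦ_B/I, the flux per turn is Φ_B = LI/N.
Φ_B = (3.040×10^-2 H)(5.56 A)/728 = 2.322×10^-4 Wb.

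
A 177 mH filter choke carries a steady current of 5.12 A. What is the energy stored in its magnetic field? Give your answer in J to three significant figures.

Stored magnetic energy: U = ½LI².
U = ½(0.177 H)(5.12 A)² = 2.32 J.

U ≈ 2.32 J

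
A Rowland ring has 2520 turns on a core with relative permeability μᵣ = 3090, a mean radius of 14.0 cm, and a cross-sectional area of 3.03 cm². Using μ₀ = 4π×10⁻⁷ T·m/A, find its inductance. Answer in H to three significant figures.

L ≈ 8.49 H

For a thin toroid, L = μ₀μᵣN²A/(2πR).
L = (4π×10⁻⁷)(3090)(2520)²(3.030×10^-4) / (2π×0.14 m) = 8.494 H.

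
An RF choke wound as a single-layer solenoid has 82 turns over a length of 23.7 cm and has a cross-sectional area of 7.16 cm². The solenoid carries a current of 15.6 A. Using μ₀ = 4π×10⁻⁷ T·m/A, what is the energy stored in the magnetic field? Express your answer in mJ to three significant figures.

U ≈ 3.11 mJ

A = 7.16 cm² = 7.160×10^-4 m².
L = μ₀N²A/ℓ = (4π×10⁻⁷)(82)²(7.160×10^-4)/(0.237) = 2.553×10^-5 H.
U = ½LI² = ½(2.553×10^-5)(15.6)² = 3.106×10^-3 J.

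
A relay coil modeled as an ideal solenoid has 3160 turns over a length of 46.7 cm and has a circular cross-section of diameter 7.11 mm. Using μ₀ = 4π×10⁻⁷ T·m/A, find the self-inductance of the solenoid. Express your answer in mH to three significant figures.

A = π(d/2)² = π(3.555×10^-3 m)² = 3.970×10^-5 m².
For a long solenoid, L = μ₀N²A/ℓ.
L = (4π×10⁻⁷)(3160)²(3.970×10^-5)/(0.467 m) = 1.067×10^-3 H.

L ≈ 1.07 mH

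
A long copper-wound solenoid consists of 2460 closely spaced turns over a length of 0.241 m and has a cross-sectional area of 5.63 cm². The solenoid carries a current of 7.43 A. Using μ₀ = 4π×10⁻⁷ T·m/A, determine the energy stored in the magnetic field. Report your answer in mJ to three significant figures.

U ≈ 490 mJ

A = 5.63 cm² = 5.630×10^-4 m².
L = μ₀N²A/ℓ = (4π×10⁻⁷)(2460)²(5.630×10^-4)/(0.241) = 1.777×10^-2 H.
U = ½LI² = ½(1.777×10^-2)(7.43)² = 0.4904 J.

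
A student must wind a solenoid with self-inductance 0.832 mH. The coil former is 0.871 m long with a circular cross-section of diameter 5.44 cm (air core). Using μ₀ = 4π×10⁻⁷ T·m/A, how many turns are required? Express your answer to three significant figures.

A = π(d/2)² = π(2.720×10^-2 m)² = 2.324×10^-3 m².
From L = μ₀N²A/ℓ, N = √(Lℓ / (μ₀A)).
N = √[(8.320×10^-4)(0.871) / ((4π×10⁻⁷)×2.324×10^-3)] = √(2.481×10^5) ≈ 498.1.

N ≈ 498 turns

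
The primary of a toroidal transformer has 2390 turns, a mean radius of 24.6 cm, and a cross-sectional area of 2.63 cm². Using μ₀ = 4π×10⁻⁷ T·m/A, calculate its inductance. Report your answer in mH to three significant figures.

L ≈ 1.22 mH

For a thin toroid, L = μ₀N²A/(2πR).
L = (4π×10⁻⁷)(2390)²(2.630×10^-4) / (2π×0.246 m) = 1.221×10^-3 H.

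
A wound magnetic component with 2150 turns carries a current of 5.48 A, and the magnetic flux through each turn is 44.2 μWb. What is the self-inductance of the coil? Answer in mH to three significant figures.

Self-inductance is defined by L = NΦ_B/I (flux linkage over current).
L = (2150)(4.420×10^-5 Wb)/(5.48 A) = 1.734×10^-2 H.

L ≈ 17.3 mH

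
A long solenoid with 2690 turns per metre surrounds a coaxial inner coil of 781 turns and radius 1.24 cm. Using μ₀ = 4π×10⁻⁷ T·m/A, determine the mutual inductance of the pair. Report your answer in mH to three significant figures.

M ≈ 1.28 mH

The outer solenoid produces a uniform field B₁ = μ₀n₁I₁ across the inner coil,
so the flux linkage is N₂Φ = N₂B₁A₂ = μ₀n₁N₂A₂·I₁, giving M = μ₀n₁N₂A₂.
A₂ = πr² = π(1.240×10^-2 m)² = 4.831×10^-4 m².
M = (4π×10⁻⁷)(2690)(781)(4.831×10^-4) = 1.275×10^-3 H.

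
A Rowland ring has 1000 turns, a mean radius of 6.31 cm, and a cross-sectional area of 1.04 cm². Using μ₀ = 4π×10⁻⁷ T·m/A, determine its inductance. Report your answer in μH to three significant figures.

L ≈ 330 μH

For a thin toroid, L = μ₀N²A/(2πR).
L = (4π×10⁻⁷)(1000)²(1.040×10^-4) / (2π×6.310×10^-2 m) = 3.296×10^-4 H.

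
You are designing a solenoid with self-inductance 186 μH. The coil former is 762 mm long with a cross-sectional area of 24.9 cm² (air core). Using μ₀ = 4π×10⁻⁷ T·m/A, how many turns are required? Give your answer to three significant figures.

N ≈ 213 turns

A = 24.9 cm² = 2.490×10^-3 m².
From L = μ₀N²A/ℓ, N = √(Lℓ / (μ₀A)).
N = √[(1.860×10^-4)(0.762) / ((4π×10⁻⁷)×2.490×10^-3)] = √(4.530×10^4) ≈ 212.8.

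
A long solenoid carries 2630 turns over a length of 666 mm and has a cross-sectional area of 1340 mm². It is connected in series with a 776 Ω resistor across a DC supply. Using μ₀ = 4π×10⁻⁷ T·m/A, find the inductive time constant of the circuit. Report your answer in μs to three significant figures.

A = 1340 mm² = 1.340×10^-3 m².
L = μ₀N²A/ℓ = (4π×10⁻⁷)(2630)²(1.340×10^-3)/(0.666) = 1.749×10^-2 H.
τ = L/R = (1.749×10^-2)/(776) = 2.254×10^-5 s.

τ ≈ 22.5 μs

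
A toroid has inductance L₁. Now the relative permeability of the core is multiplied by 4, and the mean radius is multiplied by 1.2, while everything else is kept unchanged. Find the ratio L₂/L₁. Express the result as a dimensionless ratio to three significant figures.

For a toroid, L ∝ μᵣN²A/R.
L₂/L₁ = (4) × (1.2)^-1 = 3.33.

L₂/L₁ = 3.33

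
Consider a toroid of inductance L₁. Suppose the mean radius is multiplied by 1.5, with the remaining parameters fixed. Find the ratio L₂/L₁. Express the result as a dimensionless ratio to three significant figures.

L₂/L₁ = 0.667

For a toroid, L ∝ μᵣN²A/R.
L₂/L₁ = (1.5)^-1 = 0.667.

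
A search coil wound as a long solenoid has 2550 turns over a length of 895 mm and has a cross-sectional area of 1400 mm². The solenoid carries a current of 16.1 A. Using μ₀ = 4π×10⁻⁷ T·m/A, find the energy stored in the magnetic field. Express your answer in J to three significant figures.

U ≈ 1.66 J

A = 1400 mm² = 1.400×10^-3 m².
L = μ₀N²A/ℓ = (4π×10⁻⁷)(2550)²(1.400×10^-3)/(0.895) = 1.278×10^-2 H.
U = ½LI² = ½(1.278×10^-2)(16.1)² = 1.657 J.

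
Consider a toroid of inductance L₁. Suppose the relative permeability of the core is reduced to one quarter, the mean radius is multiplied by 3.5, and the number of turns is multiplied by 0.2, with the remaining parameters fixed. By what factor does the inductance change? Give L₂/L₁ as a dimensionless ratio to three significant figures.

For a toroid, L ∝ μᵣN²A/R.
L₂/L₁ = (0.25) × (3.5)^-1 × (0.2)^2 = 0.00286.

L₂/L₁ = 0.00286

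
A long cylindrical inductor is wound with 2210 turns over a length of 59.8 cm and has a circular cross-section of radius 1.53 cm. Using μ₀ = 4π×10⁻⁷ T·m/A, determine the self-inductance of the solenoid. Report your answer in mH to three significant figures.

L ≈ 7.55 mH

A = πr² = π(1.530×10^-2 m)² = 7.354×10^-4 m².
For a long solenoid, L = μ₀N²A/ℓ.
L = (4π×10⁻⁷)(2210)²(7.354×10^-4)/(0.598 m) = 7.548×10^-3 H.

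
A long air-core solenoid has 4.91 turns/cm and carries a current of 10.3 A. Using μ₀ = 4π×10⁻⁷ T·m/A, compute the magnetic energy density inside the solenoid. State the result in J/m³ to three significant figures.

u ≈ 16.1 J/m³

B = μ₀nI = (4π×10⁻⁷)(491)(10.3) = 6.355×10^-3 T.
u = B²/(2μ₀) = (6.355×10^-3)²/(2×4π×10⁻⁷) = 16.07 J/m³.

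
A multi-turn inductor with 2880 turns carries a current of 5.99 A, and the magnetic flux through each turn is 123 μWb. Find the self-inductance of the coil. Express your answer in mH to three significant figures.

L ≈ 59.1 mH

Self-inductance is defined by L = NΦ_B/I (flux linkage over current).
L = (2880)(1.230×10^-4 Wb)/(5.99 A) = 5.914×10^-2 H.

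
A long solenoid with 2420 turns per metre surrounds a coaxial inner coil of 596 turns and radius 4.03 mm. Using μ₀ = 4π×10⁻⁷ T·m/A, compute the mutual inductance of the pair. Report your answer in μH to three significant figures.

M ≈ 92.5 μH

The outer solenoid produces a uniform field B₁ = μ₀n₁I₁ across the inner coil,
so the flux linkage is N₂Φ = N₂B₁A₂ = μ₀n₁N₂A₂·I₁, giving M = μ₀n₁N₂A₂.
A₂ = πr² = π(4.030×10^-3 m)² = 5.102×10^-5 m².
M = (4π×10⁻⁷)(2420)(596)(5.102×10^-5) = 9.248×10^-5 H.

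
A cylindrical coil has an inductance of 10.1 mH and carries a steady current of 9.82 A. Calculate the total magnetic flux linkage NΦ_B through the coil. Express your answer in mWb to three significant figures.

NΦ_B ≈ 99.2 mWb

From L = NΦ_B/I, the flux linkage is NΦ_B = LI.
NΦ_B = (1.010×10^-2 H)(9.82 A) = 9.918×10^-2 Wb.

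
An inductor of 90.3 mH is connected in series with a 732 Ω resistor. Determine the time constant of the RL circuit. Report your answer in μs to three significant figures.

τ ≈ 123 μs

τ = L/R = (9.030×10^-2 H)/(732 Ω) = 1.234×10^-4 s.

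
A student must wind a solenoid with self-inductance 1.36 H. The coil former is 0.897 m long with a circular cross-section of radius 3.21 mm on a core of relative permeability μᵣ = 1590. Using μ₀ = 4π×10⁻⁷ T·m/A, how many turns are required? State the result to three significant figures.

A = πr² = π(3.210×10^-3 m)² = 3.237×10^-5 m².
From L = μ₀μᵣN²A/ℓ, N = √(Lℓ / (μ₀μᵣA)).
N = √[(1.36)(0.897) / ((4π×10⁻⁷)(1590)×3.237×10^-5)] = √(1.886×10^7) ≈ 4342.9.

N ≈ 4340 turns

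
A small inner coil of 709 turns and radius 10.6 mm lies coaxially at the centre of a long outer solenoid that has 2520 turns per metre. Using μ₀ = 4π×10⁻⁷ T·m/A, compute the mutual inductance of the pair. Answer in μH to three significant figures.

The outer solenoid produces a uniform field B₁ = μ₀n₁I₁ across the inner coil,
so the flux linkage is N₂Φ = N₂B₁A₂ = μ₀n₁N₂A₂·I₁, giving M = μ₀n₁N₂A₂.
A₂ = πr² = π(1.060×10^-2 m)² = 3.530×10^-4 m².
M = (4π×10⁻⁷)(2520)(709)(3.530×10^-4) = 7.925×10^-4 H.

M ≈ 793 μH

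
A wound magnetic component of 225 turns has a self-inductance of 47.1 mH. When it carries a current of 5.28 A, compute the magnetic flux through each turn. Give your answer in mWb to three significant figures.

From L = NΦ_B/I, the flux per turn is Φ_B = LI/N.
Φ_B = (4.710×10^-2 H)(5.28 A)/225 = 1.105×10^-3 Wb.

Φ_B ≈ 1.11 mWb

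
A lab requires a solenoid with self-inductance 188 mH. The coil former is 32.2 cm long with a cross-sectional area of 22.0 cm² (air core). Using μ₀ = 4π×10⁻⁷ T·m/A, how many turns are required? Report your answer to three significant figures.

N ≈ 4680 turns

A = 22.0 cm² = 2.200×10^-3 m².
From L = μ₀N²A/ℓ, N = √(Lℓ / (μ₀A)).
N = √[(0.188)(0.322) / ((4π×10⁻⁷)×2.200×10^-3)] = √(2.190×10^7) ≈ 4679.4.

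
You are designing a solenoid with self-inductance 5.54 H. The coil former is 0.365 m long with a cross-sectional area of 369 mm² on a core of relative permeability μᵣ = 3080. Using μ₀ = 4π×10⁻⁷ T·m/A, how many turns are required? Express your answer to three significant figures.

A = 369 mm² = 3.690×10^-4 m².
From L = μ₀μᵣN²A/ℓ, N = √(Lℓ / (μ₀μᵣA)).
N = √[(5.54)(0.365) / ((4π×10⁻⁷)(3080)×3.690×10^-4)] = √(1.416×10^6) ≈ 1189.9.

N ≈ 1190 turns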